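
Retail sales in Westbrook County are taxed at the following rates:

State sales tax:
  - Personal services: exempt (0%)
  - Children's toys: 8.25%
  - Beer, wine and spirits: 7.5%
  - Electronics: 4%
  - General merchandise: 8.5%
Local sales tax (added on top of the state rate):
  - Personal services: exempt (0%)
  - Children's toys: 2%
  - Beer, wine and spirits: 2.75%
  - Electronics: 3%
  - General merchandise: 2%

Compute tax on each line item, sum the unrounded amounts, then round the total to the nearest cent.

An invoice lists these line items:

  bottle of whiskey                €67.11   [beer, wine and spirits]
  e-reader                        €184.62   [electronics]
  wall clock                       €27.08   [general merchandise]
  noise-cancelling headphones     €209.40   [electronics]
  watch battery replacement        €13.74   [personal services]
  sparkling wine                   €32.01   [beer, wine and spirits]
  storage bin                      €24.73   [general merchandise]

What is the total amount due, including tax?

€601.87

Bottle of whiskey €67.11: beer, wine and spirits → 7.5% + 2.75% local = 10.25% → €6.878775
E-reader €184.62: electronics → 4% + 3% local = 7% → €12.9234
Wall clock €27.08: general merchandise → 8.5% + 2% local = 10.5% → €2.8434
Noise-cancelling headphones €209.40: electronics → 4% + 3% local = 7% → €14.658
Watch battery replacement €13.74: personal services → 0% + 0% local = 0% → €0.00
Sparkling wine €32.01: beer, wine and spirits → 7.5% + 2.75% local = 10.25% → €3.281025
Storage bin €24.73: general merchandise → 8.5% + 2% local = 10.5% → €2.59665
Subtotal = €558.69; unrounded tax = €43.18125 → €43.18; total due = €601.87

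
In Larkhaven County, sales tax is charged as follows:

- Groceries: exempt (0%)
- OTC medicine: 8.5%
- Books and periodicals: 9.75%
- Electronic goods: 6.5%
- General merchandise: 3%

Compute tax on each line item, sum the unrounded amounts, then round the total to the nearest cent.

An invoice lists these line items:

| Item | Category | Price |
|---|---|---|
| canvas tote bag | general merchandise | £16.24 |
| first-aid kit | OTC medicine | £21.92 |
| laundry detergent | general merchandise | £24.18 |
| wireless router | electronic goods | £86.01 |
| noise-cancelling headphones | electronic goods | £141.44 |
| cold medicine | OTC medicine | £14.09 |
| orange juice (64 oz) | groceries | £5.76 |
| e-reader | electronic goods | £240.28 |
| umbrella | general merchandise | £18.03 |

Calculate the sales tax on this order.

£35.22

Canvas tote bag £16.24: general merchandise → 3% → £0.4872
First-aid kit £21.92: OTC medicine → 8.5% → £1.8632
Laundry detergent £24.18: general merchandise → 3% → £0.7254
Wireless router £86.01: electronic goods → 6.5% → £5.59065
Noise-cancelling headphones £141.44: electronic goods → 6.5% → £9.1936
Cold medicine £14.09: OTC medicine → 8.5% → £1.19765
Orange juice (64 oz) £5.76: groceries → 0% → £0.00
E-reader £240.28: electronic goods → 6.5% → £15.6182
Umbrella £18.03: general merchandise → 3% → £0.5409
Unrounded tax sum = £35.2168 → £35.22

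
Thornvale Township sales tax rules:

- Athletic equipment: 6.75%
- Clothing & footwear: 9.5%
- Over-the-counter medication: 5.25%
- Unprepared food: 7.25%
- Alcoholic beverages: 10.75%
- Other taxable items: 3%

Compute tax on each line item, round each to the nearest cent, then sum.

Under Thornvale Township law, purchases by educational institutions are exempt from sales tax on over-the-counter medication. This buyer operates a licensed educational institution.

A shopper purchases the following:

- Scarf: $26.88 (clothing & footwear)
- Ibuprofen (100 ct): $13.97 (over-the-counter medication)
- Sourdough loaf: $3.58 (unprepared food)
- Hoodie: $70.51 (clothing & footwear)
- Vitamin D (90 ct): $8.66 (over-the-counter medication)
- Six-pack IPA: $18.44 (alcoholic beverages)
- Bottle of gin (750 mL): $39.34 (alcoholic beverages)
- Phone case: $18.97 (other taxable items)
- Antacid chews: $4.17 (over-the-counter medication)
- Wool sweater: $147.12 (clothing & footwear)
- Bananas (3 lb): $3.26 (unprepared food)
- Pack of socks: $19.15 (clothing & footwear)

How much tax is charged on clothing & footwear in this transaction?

$25.05

Scarf $26.88: clothing & footwear → 9.5% → $2.55
Hoodie $70.51: clothing & footwear → 9.5% → $6.70
Wool sweater $147.12: clothing & footwear → 9.5% → $13.98
Pack of socks $19.15: clothing & footwear → 9.5% → $1.82
Tax on clothing & footwear = $2.55 + $6.70 + $13.98 + $1.82 = $25.05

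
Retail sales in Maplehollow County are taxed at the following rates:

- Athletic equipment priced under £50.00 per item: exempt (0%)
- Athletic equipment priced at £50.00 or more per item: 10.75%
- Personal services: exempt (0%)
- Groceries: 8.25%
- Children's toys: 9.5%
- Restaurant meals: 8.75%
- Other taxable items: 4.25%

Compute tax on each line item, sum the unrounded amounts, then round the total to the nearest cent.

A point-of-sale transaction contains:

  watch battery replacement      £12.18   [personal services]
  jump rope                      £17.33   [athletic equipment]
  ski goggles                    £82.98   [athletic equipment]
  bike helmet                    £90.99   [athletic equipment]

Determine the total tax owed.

£18.70

Watch battery replacement £12.18: personal services → 0% → £0.00
Jump rope £17.33: athletic equipment, under £50.00 → 0% → £0.00
Ski goggles £82.98: athletic equipment, £50.00 or more → 10.75% → £8.92035
Bike helmet £90.99: athletic equipment, £50.00 or more → 10.75% → £9.781425
Unrounded tax sum = £18.701775 → £18.70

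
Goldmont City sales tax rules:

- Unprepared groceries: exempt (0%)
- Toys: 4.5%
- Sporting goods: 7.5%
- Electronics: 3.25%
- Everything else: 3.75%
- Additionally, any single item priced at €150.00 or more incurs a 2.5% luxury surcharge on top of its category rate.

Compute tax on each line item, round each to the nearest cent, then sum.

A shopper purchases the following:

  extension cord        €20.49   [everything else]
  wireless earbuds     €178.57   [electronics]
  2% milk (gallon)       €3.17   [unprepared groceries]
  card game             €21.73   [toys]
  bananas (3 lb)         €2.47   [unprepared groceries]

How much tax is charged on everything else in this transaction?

Extension cord €20.49: everything else → 3.75% → €0.77
Tax on everything else = €0.77

€0.77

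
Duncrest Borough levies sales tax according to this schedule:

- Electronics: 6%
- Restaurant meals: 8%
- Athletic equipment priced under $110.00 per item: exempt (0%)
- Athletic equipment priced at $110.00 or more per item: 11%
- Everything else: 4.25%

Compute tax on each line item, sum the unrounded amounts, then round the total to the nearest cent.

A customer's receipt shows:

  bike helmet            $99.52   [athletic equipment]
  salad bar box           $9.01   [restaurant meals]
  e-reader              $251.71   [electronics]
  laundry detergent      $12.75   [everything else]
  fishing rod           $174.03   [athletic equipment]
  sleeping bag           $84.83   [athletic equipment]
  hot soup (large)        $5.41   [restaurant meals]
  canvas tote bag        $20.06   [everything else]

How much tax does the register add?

$36.79

Bike helmet $99.52: athletic equipment, under $110.00 → 0% → $0.00
Salad bar box $9.01: restaurant meals → 8% → $0.7208
E-reader $251.71: electronics → 6% → $15.1026
Laundry detergent $12.75: everything else → 4.25% → $0.541875
Fishing rod $174.03: athletic equipment, $110.00 or more → 11% → $19.1433
Sleeping bag $84.83: athletic equipment, under $110.00 → 0% → $0.00
Hot soup (large) $5.41: restaurant meals → 8% → $0.4328
Canvas tote bag $20.06: everything else → 4.25% → $0.85255
Unrounded tax sum = $36.793925 → $36.79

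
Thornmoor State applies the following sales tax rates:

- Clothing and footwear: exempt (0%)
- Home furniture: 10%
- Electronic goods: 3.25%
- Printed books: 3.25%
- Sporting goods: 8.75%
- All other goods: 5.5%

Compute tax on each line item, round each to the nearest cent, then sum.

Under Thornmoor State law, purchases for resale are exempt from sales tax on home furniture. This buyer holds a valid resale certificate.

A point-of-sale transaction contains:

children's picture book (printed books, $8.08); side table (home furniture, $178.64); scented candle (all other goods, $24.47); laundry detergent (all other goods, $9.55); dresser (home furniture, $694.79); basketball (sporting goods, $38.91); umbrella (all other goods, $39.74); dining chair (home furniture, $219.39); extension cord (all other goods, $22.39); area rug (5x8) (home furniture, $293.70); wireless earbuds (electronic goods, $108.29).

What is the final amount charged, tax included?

Children's picture book $8.08: printed books → 3.25% → $0.26
Side table $178.64: home furniture, buyer-exempt → 0% → $0.00
Scented candle $24.47: all other goods → 5.5% → $1.35
Laundry detergent $9.55: all other goods → 5.5% → $0.53
Dresser $694.79: home furniture, buyer-exempt → 0% → $0.00
Basketball $38.91: sporting goods → 8.75% → $3.40
Umbrella $39.74: all other goods → 5.5% → $2.19
Dining chair $219.39: home furniture, buyer-exempt → 0% → $0.00
Extension cord $22.39: all other goods → 5.5% → $1.23
Area rug (5x8) $293.70: home furniture, buyer-exempt → 0% → $0.00
Wireless earbuds $108.29: electronic goods → 3.25% → $3.52
Subtotal = $1637.95; tax = $12.48; total due = $1650.43

$1650.43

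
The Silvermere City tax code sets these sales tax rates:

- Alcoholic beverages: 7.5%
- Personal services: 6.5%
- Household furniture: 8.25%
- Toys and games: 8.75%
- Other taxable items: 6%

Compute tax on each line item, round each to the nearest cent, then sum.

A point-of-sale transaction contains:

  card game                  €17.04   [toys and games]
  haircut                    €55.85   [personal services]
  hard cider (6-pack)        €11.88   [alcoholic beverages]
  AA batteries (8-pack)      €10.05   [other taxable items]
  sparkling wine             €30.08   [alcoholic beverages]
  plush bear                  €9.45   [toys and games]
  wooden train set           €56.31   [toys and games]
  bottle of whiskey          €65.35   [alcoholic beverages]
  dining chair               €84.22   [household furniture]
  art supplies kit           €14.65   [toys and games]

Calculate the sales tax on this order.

Card game €17.04: toys and games → 8.75% → €1.49
Haircut €55.85: personal services → 6.5% → €3.63
Hard cider (6-pack) €11.88: alcoholic beverages → 7.5% → €0.89
AA batteries (8-pack) €10.05: other taxable items → 6% → €0.60
Sparkling wine €30.08: alcoholic beverages → 7.5% → €2.26
Plush bear €9.45: toys and games → 8.75% → €0.83
Wooden train set €56.31: toys and games → 8.75% → €4.93
Bottle of whiskey €65.35: alcoholic beverages → 7.5% → €4.90
Dining chair €84.22: household furniture → 8.25% → €6.95
Art supplies kit €14.65: toys and games → 8.75% → €1.28
Total tax = €1.49 + €3.63 + €0.89 + €0.60 + €2.26 + €0.83 + €4.93 + €4.90 + €6.95 + €1.28 = €27.76

€27.76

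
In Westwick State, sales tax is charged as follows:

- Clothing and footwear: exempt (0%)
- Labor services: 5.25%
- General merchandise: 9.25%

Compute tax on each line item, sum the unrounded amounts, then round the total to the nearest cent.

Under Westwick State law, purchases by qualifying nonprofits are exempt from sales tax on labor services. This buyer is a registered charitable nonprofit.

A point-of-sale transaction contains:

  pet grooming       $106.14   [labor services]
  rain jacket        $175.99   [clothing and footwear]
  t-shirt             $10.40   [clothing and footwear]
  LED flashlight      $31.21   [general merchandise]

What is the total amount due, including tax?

Pet grooming $106.14: labor services, buyer-exempt → 0% → $0.00
Rain jacket $175.99: clothing and footwear → 0% → $0.00
T-shirt $10.40: clothing and footwear → 0% → $0.00
LED flashlight $31.21: general merchandise → 9.25% → $2.886925
Subtotal = $323.74; unrounded tax = $2.886925 → $2.89; total due = $326.63

$326.63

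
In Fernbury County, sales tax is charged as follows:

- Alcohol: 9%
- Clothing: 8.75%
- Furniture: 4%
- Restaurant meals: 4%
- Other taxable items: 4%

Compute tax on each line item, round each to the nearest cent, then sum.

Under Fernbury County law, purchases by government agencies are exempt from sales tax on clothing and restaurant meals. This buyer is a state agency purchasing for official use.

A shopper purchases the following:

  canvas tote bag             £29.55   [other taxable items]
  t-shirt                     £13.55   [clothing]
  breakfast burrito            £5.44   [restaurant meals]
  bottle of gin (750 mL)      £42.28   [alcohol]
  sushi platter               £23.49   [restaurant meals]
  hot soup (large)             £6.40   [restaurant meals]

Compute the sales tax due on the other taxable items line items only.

Canvas tote bag £29.55: other taxable items → 4% → £1.18
Tax on other taxable items = £1.18

£1.18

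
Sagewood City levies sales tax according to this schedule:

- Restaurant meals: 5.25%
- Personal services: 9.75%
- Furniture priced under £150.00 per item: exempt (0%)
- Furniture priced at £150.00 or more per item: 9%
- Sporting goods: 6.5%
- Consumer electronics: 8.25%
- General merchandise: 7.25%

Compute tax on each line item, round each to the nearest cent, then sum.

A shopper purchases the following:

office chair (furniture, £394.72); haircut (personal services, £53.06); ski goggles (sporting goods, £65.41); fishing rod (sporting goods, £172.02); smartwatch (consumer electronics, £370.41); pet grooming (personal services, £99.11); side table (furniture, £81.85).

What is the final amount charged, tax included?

£1332.92

Office chair £394.72: furniture, £150.00 or more → 9% → £35.52
Haircut £53.06: personal services → 9.75% → £5.17
Ski goggles £65.41: sporting goods → 6.5% → £4.25
Fishing rod £172.02: sporting goods → 6.5% → £11.18
Smartwatch £370.41: consumer electronics → 8.25% → £30.56
Pet grooming £99.11: personal services → 9.75% → £9.66
Side table £81.85: furniture, under £150.00 → 0% → £0.00
Subtotal = £1236.58; tax = £96.34; total due = £1332.92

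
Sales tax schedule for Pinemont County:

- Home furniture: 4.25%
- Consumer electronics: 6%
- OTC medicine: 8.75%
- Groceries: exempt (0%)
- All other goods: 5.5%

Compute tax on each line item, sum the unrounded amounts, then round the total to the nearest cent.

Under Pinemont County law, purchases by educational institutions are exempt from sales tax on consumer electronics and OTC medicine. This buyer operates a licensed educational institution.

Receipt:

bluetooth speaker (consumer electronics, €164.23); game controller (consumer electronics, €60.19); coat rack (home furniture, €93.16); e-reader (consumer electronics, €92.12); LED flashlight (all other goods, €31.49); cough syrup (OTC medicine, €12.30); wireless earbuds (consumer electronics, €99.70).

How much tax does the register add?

Bluetooth speaker €164.23: consumer electronics, buyer-exempt → 0% → €0.00
Game controller €60.19: consumer electronics, buyer-exempt → 0% → €0.00
Coat rack €93.16: home furniture → 4.25% → €3.9593
E-reader €92.12: consumer electronics, buyer-exempt → 0% → €0.00
LED flashlight €31.49: all other goods → 5.5% → €1.73195
Cough syrup €12.30: OTC medicine, buyer-exempt → 0% → €0.00
Wireless earbuds €99.70: consumer electronics, buyer-exempt → 0% → €0.00
Unrounded tax sum = €5.69125 → €5.69

€5.69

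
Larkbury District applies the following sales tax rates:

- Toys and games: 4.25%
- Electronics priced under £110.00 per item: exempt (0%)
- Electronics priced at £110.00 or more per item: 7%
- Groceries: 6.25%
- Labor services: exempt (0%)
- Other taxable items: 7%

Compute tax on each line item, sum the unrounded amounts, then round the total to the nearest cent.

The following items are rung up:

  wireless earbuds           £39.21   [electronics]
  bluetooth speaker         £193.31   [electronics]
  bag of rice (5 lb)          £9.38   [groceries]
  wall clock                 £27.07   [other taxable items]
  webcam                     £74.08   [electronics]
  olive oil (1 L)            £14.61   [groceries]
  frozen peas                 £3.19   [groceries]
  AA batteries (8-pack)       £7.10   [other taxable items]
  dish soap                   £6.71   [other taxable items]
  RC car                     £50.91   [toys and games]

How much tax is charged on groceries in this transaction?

£1.70

Bag of rice (5 lb) £9.38: groceries → 6.25% → £0.58625
Olive oil (1 L) £14.61: groceries → 6.25% → £0.913125
Frozen peas £3.19: groceries → 6.25% → £0.199375
Tax on groceries: unrounded sum = £1.69875 → £1.70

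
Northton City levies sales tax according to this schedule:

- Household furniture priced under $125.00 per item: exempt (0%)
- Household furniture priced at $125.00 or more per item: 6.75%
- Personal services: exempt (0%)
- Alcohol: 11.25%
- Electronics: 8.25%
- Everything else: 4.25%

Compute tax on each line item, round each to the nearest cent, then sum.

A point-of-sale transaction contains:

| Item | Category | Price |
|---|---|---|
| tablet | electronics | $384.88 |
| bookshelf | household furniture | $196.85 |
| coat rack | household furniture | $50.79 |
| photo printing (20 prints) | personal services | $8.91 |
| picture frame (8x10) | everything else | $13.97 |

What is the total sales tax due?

$45.63

Tablet $384.88: electronics → 8.25% → $31.75
Bookshelf $196.85: household furniture, $125.00 or more → 6.75% → $13.29
Coat rack $50.79: household furniture, under $125.00 → 0% → $0.00
Photo printing (20 prints) $8.91: personal services → 0% → $0.00
Picture frame (8x10) $13.97: everything else → 4.25% → $0.59
Total tax = $31.75 + $13.29 + $0.59 = $45.63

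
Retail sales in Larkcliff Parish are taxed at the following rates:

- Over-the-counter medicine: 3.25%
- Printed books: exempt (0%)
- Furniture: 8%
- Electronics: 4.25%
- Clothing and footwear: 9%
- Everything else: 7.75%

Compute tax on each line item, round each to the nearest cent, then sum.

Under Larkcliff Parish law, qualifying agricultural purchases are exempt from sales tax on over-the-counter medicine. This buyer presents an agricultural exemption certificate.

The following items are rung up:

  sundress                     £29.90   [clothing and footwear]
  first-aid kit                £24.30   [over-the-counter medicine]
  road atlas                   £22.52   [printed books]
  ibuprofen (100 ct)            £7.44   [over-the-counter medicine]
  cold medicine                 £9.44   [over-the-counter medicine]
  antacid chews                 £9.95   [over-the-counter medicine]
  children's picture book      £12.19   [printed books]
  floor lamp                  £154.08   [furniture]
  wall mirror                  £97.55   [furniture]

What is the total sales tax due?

Sundress £29.90: clothing and footwear → 9% → £2.69
First-aid kit £24.30: over-the-counter medicine, buyer-exempt → 0% → £0.00
Road atlas £22.52: printed books → 0% → £0.00
Ibuprofen (100 ct) £7.44: over-the-counter medicine, buyer-exempt → 0% → £0.00
Cold medicine £9.44: over-the-counter medicine, buyer-exempt → 0% → £0.00
Antacid chews £9.95: over-the-counter medicine, buyer-exempt → 0% → £0.00
Children's picture book £12.19: printed books → 0% → £0.00
Floor lamp £154.08: furniture → 8% → £12.33
Wall mirror £97.55: furniture → 8% → £7.80
Total tax = £2.69 + £12.33 + £7.80 = £22.82

£22.82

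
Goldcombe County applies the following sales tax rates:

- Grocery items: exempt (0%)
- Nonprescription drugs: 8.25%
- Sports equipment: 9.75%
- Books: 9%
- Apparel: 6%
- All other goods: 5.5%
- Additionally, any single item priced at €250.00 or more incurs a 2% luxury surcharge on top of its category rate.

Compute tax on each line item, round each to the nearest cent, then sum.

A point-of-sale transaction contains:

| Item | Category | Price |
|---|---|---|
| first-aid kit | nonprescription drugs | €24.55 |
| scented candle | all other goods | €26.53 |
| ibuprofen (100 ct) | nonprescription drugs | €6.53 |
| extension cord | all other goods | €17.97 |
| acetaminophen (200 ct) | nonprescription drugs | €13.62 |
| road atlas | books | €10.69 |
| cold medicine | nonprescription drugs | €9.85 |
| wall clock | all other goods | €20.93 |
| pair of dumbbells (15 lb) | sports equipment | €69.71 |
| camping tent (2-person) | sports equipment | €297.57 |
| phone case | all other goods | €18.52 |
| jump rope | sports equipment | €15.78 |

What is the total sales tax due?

First-aid kit €24.55: nonprescription drugs → 8.25% → €2.03
Scented candle €26.53: all other goods → 5.5% → €1.46
Ibuprofen (100 ct) €6.53: nonprescription drugs → 8.25% → €0.54
Extension cord €17.97: all other goods → 5.5% → €0.99
Acetaminophen (200 ct) €13.62: nonprescription drugs → 8.25% → €1.12
Road atlas €10.69: books → 9% → €0.96
Cold medicine €9.85: nonprescription drugs → 8.25% → €0.81
Wall clock €20.93: all other goods → 5.5% → €1.15
Pair of dumbbells (15 lb) €69.71: sports equipment → 9.75% → €6.80
Camping tent (2-person) €297.57: sports equipment → 9.75% + 2% surcharge = 11.75% → €34.96
Phone case €18.52: all other goods → 5.5% → €1.02
Jump rope €15.78: sports equipment → 9.75% → €1.54
Total tax = €2.03 + €1.46 + €0.54 + €0.99 + €1.12 + €0.96 + €0.81 + €1.15 + €6.80 + €34.96 + €1.02 + €1.54 = €53.38

€53.38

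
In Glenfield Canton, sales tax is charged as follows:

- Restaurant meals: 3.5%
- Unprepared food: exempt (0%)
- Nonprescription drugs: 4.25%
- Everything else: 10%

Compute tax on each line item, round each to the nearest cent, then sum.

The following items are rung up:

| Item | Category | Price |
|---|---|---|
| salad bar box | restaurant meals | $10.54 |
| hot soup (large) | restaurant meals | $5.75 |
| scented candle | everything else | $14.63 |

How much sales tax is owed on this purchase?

$2.03

Salad bar box $10.54: restaurant meals → 3.5% → $0.37
Hot soup (large) $5.75: restaurant meals → 3.5% → $0.20
Scented candle $14.63: everything else → 10% → $1.46
Total tax = $0.37 + $0.20 + $1.46 = $2.03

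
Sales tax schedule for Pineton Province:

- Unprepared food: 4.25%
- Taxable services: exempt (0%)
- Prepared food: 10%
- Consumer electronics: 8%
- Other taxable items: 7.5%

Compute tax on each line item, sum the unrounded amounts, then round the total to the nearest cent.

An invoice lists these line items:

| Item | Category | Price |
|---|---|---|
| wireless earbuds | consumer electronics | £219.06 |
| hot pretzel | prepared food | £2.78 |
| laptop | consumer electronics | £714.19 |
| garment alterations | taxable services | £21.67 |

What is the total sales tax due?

£74.94

Wireless earbuds £219.06: consumer electronics → 8% → £17.5248
Hot pretzel £2.78: prepared food → 10% → £0.278
Laptop £714.19: consumer electronics → 8% → £57.1352
Garment alterations £21.67: taxable services → 0% → £0.00
Unrounded tax sum = £74.938 → £74.94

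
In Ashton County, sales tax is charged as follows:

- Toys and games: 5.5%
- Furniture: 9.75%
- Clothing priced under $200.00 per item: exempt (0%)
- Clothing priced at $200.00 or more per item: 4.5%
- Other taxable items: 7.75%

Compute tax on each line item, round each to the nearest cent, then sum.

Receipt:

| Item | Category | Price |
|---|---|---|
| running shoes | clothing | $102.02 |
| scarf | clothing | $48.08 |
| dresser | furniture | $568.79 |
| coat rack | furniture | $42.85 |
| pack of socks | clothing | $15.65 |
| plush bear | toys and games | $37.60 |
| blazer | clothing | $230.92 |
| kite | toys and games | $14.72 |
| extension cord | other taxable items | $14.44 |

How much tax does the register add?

Running shoes $102.02: clothing, under $200.00 → 0% → $0.00
Scarf $48.08: clothing, under $200.00 → 0% → $0.00
Dresser $568.79: furniture → 9.75% → $55.46
Coat rack $42.85: furniture → 9.75% → $4.18
Pack of socks $15.65: clothing, under $200.00 → 0% → $0.00
Plush bear $37.60: toys and games → 5.5% → $2.07
Blazer $230.92: clothing, $200.00 or more → 4.5% → $10.39
Kite $14.72: toys and games → 5.5% → $0.81
Extension cord $14.44: other taxable items → 7.75% → $1.12
Total tax = $55.46 + $4.18 + $2.07 + $10.39 + $0.81 + $1.12 = $74.03

$74.03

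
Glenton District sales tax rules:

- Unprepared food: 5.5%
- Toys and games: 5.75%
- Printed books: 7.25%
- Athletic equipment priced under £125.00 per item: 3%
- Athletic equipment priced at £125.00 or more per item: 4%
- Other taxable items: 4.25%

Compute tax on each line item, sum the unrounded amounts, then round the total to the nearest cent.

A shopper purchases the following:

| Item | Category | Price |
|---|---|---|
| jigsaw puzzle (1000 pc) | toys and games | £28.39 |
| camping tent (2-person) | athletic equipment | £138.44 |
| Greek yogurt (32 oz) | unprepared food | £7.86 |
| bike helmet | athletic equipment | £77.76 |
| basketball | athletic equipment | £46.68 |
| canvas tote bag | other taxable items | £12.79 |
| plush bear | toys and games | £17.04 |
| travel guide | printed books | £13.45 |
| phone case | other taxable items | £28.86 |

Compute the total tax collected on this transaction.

£15.06

Jigsaw puzzle (1000 pc) £28.39: toys and games → 5.75% → £1.632425
Camping tent (2-person) £138.44: athletic equipment, £125.00 or more → 4% → £5.5376
Greek yogurt (32 oz) £7.86: unprepared food → 5.5% → £0.4323
Bike helmet £77.76: athletic equipment, under £125.00 → 3% → £2.3328
Basketball £46.68: athletic equipment, under £125.00 → 3% → £1.4004
Canvas tote bag £12.79: other taxable items → 4.25% → £0.543575
Plush bear £17.04: toys and games → 5.75% → £0.9798
Travel guide £13.45: printed books → 7.25% → £0.975125
Phone case £28.86: other taxable items → 4.25% → £1.22655
Unrounded tax sum = £15.060575 → £15.06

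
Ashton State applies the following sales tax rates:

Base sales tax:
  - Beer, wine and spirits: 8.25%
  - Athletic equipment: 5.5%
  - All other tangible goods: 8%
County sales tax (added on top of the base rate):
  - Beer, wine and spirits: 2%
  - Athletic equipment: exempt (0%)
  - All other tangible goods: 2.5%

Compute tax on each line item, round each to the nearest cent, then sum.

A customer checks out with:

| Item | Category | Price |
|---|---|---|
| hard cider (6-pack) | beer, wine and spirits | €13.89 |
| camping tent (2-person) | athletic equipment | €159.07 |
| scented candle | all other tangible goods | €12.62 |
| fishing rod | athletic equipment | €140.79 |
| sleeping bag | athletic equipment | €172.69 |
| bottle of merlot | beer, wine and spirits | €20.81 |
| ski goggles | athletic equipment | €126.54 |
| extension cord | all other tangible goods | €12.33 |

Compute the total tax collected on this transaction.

€39.12

Hard cider (6-pack) €13.89: beer, wine and spirits → 8.25% + 2% county = 10.25% → €1.42
Camping tent (2-person) €159.07: athletic equipment → 5.5% + 0% county = 5.5% → €8.75
Scented candle €12.62: all other tangible goods → 8% + 2.5% county = 10.5% → €1.33
Fishing rod €140.79: athletic equipment → 5.5% + 0% county = 5.5% → €7.74
Sleeping bag €172.69: athletic equipment → 5.5% + 0% county = 5.5% → €9.50
Bottle of merlot €20.81: beer, wine and spirits → 8.25% + 2% county = 10.25% → €2.13
Ski goggles €126.54: athletic equipment → 5.5% + 0% county = 5.5% → €6.96
Extension cord €12.33: all other tangible goods → 8% + 2.5% county = 10.5% → €1.29
Total tax = €1.42 + €8.75 + €1.33 + €7.74 + €9.50 + €2.13 + €6.96 + €1.29 = €39.12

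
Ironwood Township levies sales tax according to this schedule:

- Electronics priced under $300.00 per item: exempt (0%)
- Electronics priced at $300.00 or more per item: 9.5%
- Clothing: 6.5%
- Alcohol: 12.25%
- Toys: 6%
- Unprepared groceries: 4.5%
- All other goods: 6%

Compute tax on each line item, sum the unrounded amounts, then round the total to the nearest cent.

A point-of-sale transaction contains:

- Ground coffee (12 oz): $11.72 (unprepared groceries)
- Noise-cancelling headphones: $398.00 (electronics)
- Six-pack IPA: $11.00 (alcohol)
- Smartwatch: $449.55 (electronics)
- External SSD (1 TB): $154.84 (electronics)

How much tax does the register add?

Ground coffee (12 oz) $11.72: unprepared groceries → 4.5% → $0.5274
Noise-cancelling headphones $398.00: electronics, $300.00 or more → 9.5% → $37.81
Six-pack IPA $11.00: alcohol → 12.25% → $1.3475
Smartwatch $449.55: electronics, $300.00 or more → 9.5% → $42.70725
External SSD (1 TB) $154.84: electronics, under $300.00 → 0% → $0.00
Unrounded tax sum = $82.39215 → $82.39

$82.39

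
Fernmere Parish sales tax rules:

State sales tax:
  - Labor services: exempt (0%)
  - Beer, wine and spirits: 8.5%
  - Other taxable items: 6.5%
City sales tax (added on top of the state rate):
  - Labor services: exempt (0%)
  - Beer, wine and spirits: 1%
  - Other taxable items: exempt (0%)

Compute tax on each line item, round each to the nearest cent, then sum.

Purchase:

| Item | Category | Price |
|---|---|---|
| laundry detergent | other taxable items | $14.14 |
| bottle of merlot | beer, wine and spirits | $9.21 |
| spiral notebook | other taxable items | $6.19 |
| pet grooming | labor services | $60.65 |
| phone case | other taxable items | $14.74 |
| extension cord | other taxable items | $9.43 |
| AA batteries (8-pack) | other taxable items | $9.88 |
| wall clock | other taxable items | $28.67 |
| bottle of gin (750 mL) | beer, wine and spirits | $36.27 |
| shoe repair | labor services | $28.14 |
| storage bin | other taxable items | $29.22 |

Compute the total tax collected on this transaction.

$11.61

Laundry detergent $14.14: other taxable items → 6.5% + 0% city = 6.5% → $0.92
Bottle of merlot $9.21: beer, wine and spirits → 8.5% + 1% city = 9.5% → $0.87
Spiral notebook $6.19: other taxable items → 6.5% + 0% city = 6.5% → $0.40
Pet grooming $60.65: labor services → 0% + 0% city = 0% → $0.00
Phone case $14.74: other taxable items → 6.5% + 0% city = 6.5% → $0.96
Extension cord $9.43: other taxable items → 6.5% + 0% city = 6.5% → $0.61
AA batteries (8-pack) $9.88: other taxable items → 6.5% + 0% city = 6.5% → $0.64
Wall clock $28.67: other taxable items → 6.5% + 0% city = 6.5% → $1.86
Bottle of gin (750 mL) $36.27: beer, wine and spirits → 8.5% + 1% city = 9.5% → $3.45
Shoe repair $28.14: labor services → 0% + 0% city = 0% → $0.00
Storage bin $29.22: other taxable items → 6.5% + 0% city = 6.5% → $1.90
Total tax = $0.92 + $0.87 + $0.40 + $0.96 + $0.61 + $0.64 + $1.86 + $3.45 + $1.90 = $11.61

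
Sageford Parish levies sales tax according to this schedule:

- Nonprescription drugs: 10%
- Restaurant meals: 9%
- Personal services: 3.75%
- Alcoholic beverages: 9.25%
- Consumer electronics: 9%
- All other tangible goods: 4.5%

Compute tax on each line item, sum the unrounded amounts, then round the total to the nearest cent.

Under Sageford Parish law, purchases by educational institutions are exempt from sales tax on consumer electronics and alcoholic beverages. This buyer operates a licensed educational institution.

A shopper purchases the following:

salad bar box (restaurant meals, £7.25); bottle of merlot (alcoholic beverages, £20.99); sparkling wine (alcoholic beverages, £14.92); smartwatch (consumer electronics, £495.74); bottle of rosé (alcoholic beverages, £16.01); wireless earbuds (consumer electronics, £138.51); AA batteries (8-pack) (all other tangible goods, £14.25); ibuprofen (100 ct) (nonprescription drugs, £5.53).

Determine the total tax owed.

£1.85

Salad bar box £7.25: restaurant meals → 9% → £0.6525
Bottle of merlot £20.99: alcoholic beverages, buyer-exempt → 0% → £0.00
Sparkling wine £14.92: alcoholic beverages, buyer-exempt → 0% → £0.00
Smartwatch £495.74: consumer electronics, buyer-exempt → 0% → £0.00
Bottle of rosé £16.01: alcoholic beverages, buyer-exempt → 0% → £0.00
Wireless earbuds £138.51: consumer electronics, buyer-exempt → 0% → £0.00
AA batteries (8-pack) £14.25: all other tangible goods → 4.5% → £0.64125
Ibuprofen (100 ct) £5.53: nonprescription drugs → 10% → £0.553
Unrounded tax sum = £1.84675 → £1.85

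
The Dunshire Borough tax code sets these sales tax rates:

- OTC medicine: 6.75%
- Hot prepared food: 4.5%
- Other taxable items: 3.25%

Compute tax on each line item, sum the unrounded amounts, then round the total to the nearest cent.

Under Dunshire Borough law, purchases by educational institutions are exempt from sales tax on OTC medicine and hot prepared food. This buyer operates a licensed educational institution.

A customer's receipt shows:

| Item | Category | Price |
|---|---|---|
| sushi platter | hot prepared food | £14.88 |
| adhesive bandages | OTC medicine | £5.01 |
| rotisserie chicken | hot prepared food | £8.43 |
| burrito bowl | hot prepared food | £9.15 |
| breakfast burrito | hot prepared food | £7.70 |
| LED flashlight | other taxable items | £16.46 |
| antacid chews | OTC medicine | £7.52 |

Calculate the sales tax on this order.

Sushi platter £14.88: hot prepared food, buyer-exempt → 0% → £0.00
Adhesive bandages £5.01: OTC medicine, buyer-exempt → 0% → £0.00
Rotisserie chicken £8.43: hot prepared food, buyer-exempt → 0% → £0.00
Burrito bowl £9.15: hot prepared food, buyer-exempt → 0% → £0.00
Breakfast burrito £7.70: hot prepared food, buyer-exempt → 0% → £0.00
LED flashlight £16.46: other taxable items → 3.25% → £0.53495
Antacid chews £7.52: OTC medicine, buyer-exempt → 0% → £0.00
Unrounded tax sum = £0.53495 → £0.53

£0.53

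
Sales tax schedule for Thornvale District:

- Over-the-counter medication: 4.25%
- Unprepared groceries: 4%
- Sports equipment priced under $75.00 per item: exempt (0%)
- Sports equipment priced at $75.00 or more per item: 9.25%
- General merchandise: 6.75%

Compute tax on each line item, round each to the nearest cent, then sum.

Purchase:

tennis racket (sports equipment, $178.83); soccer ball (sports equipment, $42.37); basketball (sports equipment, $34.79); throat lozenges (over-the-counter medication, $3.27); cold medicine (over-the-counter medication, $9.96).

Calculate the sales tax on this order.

Tennis racket $178.83: sports equipment, $75.00 or more → 9.25% → $16.54
Soccer ball $42.37: sports equipment, under $75.00 → 0% → $0.00
Basketball $34.79: sports equipment, under $75.00 → 0% → $0.00
Throat lozenges $3.27: over-the-counter medication → 4.25% → $0.14
Cold medicine $9.96: over-the-counter medication → 4.25% → $0.42
Total tax = $16.54 + $0.14 + $0.42 = $17.10

$17.10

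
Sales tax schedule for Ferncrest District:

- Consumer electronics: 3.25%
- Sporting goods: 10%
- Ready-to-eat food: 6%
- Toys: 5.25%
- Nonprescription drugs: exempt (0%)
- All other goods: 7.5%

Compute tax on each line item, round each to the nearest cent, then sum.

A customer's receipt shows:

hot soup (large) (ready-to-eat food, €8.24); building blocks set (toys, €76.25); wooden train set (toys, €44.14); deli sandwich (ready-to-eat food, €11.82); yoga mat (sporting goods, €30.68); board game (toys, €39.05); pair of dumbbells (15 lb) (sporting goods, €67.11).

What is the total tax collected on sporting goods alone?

€9.78

Yoga mat €30.68: sporting goods → 10% → €3.07
Pair of dumbbells (15 lb) €67.11: sporting goods → 10% → €6.71
Tax on sporting goods = €3.07 + €6.71 = €9.78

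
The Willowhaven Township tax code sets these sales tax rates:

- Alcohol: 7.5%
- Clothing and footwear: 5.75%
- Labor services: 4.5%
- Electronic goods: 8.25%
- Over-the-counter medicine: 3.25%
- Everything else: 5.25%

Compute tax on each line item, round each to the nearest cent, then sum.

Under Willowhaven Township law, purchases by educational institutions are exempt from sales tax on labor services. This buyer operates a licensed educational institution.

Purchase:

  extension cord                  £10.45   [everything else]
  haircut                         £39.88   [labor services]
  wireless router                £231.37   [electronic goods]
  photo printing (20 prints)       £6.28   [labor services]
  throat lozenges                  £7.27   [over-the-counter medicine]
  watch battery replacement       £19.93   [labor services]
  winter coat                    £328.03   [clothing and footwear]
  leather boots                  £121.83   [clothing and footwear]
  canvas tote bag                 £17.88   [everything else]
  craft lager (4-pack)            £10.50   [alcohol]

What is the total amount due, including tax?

£840.90

Extension cord £10.45: everything else → 5.25% → £0.55
Haircut £39.88: labor services, buyer-exempt → 0% → £0.00
Wireless router £231.37: electronic goods → 8.25% → £19.09
Photo printing (20 prints) £6.28: labor services, buyer-exempt → 0% → £0.00
Throat lozenges £7.27: over-the-counter medicine → 3.25% → £0.24
Watch battery replacement £19.93: labor services, buyer-exempt → 0% → £0.00
Winter coat £328.03: clothing and footwear → 5.75% → £18.86
Leather boots £121.83: clothing and footwear → 5.75% → £7.01
Canvas tote bag £17.88: everything else → 5.25% → £0.94
Craft lager (4-pack) £10.50: alcohol → 7.5% → £0.79
Subtotal = £793.42; tax = £47.48; total due = £840.90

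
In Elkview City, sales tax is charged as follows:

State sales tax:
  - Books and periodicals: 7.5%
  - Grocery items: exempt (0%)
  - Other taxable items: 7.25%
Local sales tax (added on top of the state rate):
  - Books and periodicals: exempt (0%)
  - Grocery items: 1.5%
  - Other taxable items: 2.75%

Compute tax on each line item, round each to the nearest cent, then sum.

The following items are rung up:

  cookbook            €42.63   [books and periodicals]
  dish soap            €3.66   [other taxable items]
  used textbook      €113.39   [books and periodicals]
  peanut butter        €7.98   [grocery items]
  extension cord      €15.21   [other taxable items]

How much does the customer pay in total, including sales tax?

€196.58

Cookbook €42.63: books and periodicals → 7.5% + 0% local = 7.5% → €3.20
Dish soap €3.66: other taxable items → 7.25% + 2.75% local = 10% → €0.37
Used textbook €113.39: books and periodicals → 7.5% + 0% local = 7.5% → €8.50
Peanut butter €7.98: grocery items → 0% + 1.5% local = 1.5% → €0.12
Extension cord €15.21: other taxable items → 7.25% + 2.75% local = 10% → €1.52
Subtotal = €182.87; tax = €13.71; total due = €196.58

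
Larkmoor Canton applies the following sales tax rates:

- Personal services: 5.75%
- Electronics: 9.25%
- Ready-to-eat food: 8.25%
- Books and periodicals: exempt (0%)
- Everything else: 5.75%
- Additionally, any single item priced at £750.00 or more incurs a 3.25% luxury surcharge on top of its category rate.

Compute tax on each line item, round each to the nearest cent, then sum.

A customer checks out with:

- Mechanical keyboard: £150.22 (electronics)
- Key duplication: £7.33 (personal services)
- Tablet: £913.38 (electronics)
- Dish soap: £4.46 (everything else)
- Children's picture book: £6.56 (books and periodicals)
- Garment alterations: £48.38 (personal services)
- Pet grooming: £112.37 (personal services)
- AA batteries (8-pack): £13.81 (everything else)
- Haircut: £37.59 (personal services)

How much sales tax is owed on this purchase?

Mechanical keyboard £150.22: electronics → 9.25% → £13.90
Key duplication £7.33: personal services → 5.75% → £0.42
Tablet £913.38: electronics → 9.25% + 3.25% surcharge = 12.5% → £114.17
Dish soap £4.46: everything else → 5.75% → £0.26
Children's picture book £6.56: books and periodicals → 0% → £0.00
Garment alterations £48.38: personal services → 5.75% → £2.78
Pet grooming £112.37: personal services → 5.75% → £6.46
AA batteries (8-pack) £13.81: everything else → 5.75% → £0.79
Haircut £37.59: personal services → 5.75% → £2.16
Total tax = £13.90 + £0.42 + £114.17 + £0.26 + £2.78 + £6.46 + £0.79 + £2.16 = £140.94

£140.94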